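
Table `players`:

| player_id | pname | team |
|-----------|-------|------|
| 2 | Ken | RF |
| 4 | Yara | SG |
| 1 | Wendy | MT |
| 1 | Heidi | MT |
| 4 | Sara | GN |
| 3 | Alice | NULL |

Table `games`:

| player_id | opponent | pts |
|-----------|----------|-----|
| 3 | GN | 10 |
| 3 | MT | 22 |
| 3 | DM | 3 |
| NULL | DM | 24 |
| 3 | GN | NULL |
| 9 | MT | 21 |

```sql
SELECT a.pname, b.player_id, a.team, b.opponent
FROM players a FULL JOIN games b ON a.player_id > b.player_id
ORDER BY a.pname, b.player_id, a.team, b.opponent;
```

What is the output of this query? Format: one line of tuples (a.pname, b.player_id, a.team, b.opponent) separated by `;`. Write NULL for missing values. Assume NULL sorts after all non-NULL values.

FULL OUTER JOIN keeps every row from both sides; unmatched rows get NULL for the other side's columns.
Matching on a.player_id > b.player_id. A NULL in a compared column never satisfies the condition.
- player_id=2: no b row matches, row kept with b columns NULL.
- player_id=4: 4 matching b row(s), so 4 row(s) emitted.
- player_id=1: no b row matches, row kept with b columns NULL.
- player_id=1: no b row matches, row kept with b columns NULL.
- player_id=4: 4 matching b row(s), so 4 row(s) emitted.
- player_id=3: no b row matches, row kept with b columns NULL.
- 2 b row(s) had no a match → kept, a columns NULL.

(Alice, NULL, NULL, NULL); (Heidi, NULL, MT, NULL); (Ken, NULL, RF, NULL); (Sara, 3, GN, DM); (Sara, 3, GN, GN); (Sara, 3, GN, GN); (Sara, 3, GN, MT); (Wendy, NULL, MT, NULL); (Yara, 3, SG, DM); (Yara, 3, SG, GN); (Yara, 3, SG, GN); (Yara, 3, SG, MT); (NULL, 9, NULL, MT); (NULL, NULL, NULL, DM)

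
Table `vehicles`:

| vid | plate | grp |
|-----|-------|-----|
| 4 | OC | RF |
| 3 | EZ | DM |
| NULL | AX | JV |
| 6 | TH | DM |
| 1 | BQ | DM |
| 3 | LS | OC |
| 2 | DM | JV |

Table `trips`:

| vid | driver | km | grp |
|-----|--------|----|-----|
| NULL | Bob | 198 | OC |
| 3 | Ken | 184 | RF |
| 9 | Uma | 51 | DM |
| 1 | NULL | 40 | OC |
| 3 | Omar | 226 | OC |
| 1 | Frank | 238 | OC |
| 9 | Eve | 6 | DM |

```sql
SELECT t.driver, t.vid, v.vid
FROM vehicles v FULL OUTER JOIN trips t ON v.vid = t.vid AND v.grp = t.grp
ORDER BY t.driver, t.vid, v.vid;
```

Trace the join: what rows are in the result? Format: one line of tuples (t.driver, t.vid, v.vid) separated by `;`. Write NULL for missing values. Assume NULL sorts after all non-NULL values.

(Bob, NULL, NULL); (Eve, 9, NULL); (Frank, 1, NULL); (Ken, 3, NULL); (Omar, 3, 3); (Uma, 9, NULL); (NULL, 1, NULL); (NULL, NULL, 1); (NULL, NULL, 2); (NULL, NULL, 3); (NULL, NULL, 4); (NULL, NULL, 6); (NULL, NULL, NULL)

FULL OUTER JOIN keeps every row from both sides; unmatched rows get NULL for the other side's columns.
Matching on v.vid = t.vid AND v.grp = t.grp. A NULL in a compared column never satisfies the condition.
- vid=4, grp=RF: no t row matches, row kept with t columns NULL.
- vid=3, grp=DM: no t row matches, row kept with t columns NULL.
- vid=NULL, grp=JV: no t row matches, row kept with t columns NULL.
- vid=6, grp=DM: no t row matches, row kept with t columns NULL.
- vid=1, grp=DM: no t row matches, row kept with t columns NULL.
- vid=3, grp=OC: 1 matching t row(s), so 1 row(s) emitted.
- vid=2, grp=JV: no t row matches, row kept with t columns NULL.
- 6 row(s) from t found no v partner → padded with NULL.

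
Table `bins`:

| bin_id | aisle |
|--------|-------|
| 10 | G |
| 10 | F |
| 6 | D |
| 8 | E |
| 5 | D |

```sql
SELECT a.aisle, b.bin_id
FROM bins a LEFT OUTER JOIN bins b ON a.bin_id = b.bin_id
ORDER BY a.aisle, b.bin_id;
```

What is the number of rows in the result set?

LEFT JOIN keeps every row from `bins a`; unmatched rows get NULL for `bins b`'s columns.
Matching on a.bin_id = b.bin_id.
- a (bin_id=10) pairs with 2 row(s) of b.
- a (bin_id=10) pairs with 2 row(s) of b.
- a (bin_id=6) pairs with 1 row(s) of b.
- a (bin_id=8) pairs with 1 row(s) of b.
- a (bin_id=5) pairs with 1 row(s) of b.
Total: 7 rows.

7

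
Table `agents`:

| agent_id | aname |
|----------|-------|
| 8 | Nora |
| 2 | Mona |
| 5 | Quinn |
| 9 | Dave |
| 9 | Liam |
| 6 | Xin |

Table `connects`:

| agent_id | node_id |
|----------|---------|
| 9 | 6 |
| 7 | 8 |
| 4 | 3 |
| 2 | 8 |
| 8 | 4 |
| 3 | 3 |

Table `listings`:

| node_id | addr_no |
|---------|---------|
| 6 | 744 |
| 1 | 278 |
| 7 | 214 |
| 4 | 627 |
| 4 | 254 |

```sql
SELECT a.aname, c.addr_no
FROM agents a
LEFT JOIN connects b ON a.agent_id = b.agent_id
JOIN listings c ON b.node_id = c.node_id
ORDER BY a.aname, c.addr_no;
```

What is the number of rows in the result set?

4

Step 1 — a LEFT JOIN b on agent_id → 6 row(s).
Then INNER JOIN `listings c` on node_id: keep only rows whose b.node_id appears in c.
Result: 4 row(s).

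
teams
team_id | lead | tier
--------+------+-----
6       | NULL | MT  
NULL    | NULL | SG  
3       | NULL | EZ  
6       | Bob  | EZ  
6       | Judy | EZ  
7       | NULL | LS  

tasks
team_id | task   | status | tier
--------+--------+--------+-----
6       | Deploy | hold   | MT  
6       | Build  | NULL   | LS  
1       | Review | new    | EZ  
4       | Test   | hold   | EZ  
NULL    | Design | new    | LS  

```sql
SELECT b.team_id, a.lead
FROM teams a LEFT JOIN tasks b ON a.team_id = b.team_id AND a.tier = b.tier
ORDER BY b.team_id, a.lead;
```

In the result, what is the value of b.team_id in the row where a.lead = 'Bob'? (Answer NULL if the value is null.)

NULL

LEFT JOIN keeps every row from `teams`; unmatched rows get NULL for `tasks`'s columns.
Matching on a.team_id = b.team_id AND a.tier = b.tier. A NULL in a compared column never satisfies the condition.
- a row (team_id=6, tier=MT): matches 1 b row(s) → 1 output row(s).
- a row (team_id=NULL, tier=SG): no match → kept, b columns NULL.
- a row (team_id=3, tier=EZ): no match → kept, b columns NULL.
- a row (team_id=6, tier=EZ): no match → kept, b columns NULL.
- a row (team_id=6, tier=EZ): no match → kept, b columns NULL.
- a row (team_id=7, tier=LS): no match → kept, b columns NULL.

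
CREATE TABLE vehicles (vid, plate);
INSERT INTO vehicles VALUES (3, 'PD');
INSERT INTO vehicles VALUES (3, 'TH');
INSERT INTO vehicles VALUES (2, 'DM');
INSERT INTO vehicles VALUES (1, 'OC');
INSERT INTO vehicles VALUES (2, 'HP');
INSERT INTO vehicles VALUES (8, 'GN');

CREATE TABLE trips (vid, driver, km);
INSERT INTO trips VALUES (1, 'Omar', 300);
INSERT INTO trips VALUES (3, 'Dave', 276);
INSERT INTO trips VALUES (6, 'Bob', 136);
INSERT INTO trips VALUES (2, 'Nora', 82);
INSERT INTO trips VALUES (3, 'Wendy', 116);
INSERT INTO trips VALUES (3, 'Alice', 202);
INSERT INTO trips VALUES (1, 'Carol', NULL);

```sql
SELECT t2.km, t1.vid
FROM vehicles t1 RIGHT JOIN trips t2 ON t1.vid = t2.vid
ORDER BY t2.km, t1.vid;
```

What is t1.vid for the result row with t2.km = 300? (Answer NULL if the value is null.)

RIGHT JOIN keeps every row from `trips`; unmatched rows get NULL for `vehicles`'s columns.
Matching on t1.vid = t2.vid.
Matched pairs: 10; unmatched t2 rows kept: 1.

1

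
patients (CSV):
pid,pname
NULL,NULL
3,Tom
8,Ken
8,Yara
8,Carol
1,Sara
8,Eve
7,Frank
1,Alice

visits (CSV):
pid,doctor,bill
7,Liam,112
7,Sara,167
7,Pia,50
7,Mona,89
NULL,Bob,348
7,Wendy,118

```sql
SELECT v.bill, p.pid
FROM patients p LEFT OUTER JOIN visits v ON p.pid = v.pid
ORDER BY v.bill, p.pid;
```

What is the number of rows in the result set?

13

LEFT JOIN keeps every row from `patients`; unmatched rows get NULL for `visits`'s columns.
Matching on p.pid = v.pid. A NULL in a compared column never satisfies the condition.
- p row (pid=NULL): no match → kept, v columns NULL.
- p row (pid=3): no match → kept, v columns NULL.
- p row (pid=8): no match → kept, v columns NULL.
- p row (pid=8): no match → kept, v columns NULL.
- p row (pid=8): no match → kept, v columns NULL.
- p row (pid=1): no match → kept, v columns NULL.
- p row (pid=8): no match → kept, v columns NULL.
- p row (pid=7): matches 5 v row(s) → 5 output row(s).
- p row (pid=1): no match → kept, v columns NULL.
Total: 5 matched + 8 padded = 13 rows.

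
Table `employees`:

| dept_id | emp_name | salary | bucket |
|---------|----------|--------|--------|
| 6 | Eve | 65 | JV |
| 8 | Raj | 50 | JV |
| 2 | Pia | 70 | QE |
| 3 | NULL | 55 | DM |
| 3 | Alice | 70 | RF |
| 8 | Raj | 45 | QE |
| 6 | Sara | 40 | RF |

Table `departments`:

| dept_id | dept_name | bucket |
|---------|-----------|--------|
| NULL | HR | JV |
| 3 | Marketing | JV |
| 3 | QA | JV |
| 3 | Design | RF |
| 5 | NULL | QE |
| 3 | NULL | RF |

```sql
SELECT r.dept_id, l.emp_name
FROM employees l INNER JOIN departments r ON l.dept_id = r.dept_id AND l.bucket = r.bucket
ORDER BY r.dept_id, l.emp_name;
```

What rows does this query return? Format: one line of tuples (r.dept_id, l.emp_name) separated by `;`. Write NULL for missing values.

(3, Alice); (3, Alice)

INNER JOIN keeps only pairs where the ON condition holds.
Matching on l.dept_id = r.dept_id AND l.bucket = r.bucket. A NULL in a compared column never satisfies the condition.
- l row (dept_id=6, bucket=JV): no match → dropped.
- l row (dept_id=8, bucket=JV): no match → dropped.
- l row (dept_id=2, bucket=QE): no match → dropped.
- l row (dept_id=3, bucket=DM): no match → dropped.
- l row (dept_id=3, bucket=RF): matches 2 r row(s) → 2 output row(s).
- l row (dept_id=8, bucket=QE): no match → dropped.
- l row (dept_id=6, bucket=RF): no match → dropped.
After projecting and ordering:
r.dept_id | l.emp_name
3 | Alice
3 | Alice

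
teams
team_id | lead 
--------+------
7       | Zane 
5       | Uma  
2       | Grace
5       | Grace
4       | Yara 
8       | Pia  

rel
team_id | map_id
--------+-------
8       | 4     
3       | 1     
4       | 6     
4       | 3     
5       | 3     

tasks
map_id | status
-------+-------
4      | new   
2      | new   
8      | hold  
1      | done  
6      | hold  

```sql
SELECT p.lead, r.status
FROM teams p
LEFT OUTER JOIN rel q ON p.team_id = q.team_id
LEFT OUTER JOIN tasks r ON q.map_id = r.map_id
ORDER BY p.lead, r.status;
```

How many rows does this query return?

Joins associate left-to-right: teams LEFT JOIN rel on team_id gives 7 intermediate row(s).
Then LEFT JOIN `tasks r` on map_id: each of those 7 rows is kept; rows whose q.map_id has no match in r get NULL for r's columns.
Result: 7 row(s).

7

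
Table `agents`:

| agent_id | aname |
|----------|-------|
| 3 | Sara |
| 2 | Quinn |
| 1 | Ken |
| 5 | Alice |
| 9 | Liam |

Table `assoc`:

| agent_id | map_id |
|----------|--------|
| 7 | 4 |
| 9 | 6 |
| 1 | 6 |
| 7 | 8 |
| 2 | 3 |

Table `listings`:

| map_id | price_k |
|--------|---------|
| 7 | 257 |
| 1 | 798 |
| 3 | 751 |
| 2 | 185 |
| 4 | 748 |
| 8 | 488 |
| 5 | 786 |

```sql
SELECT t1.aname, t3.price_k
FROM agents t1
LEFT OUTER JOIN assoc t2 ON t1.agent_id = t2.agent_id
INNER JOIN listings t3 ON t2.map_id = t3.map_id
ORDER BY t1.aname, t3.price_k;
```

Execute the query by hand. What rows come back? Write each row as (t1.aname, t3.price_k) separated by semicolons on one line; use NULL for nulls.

(Quinn, 751)

Evaluate left to right. First `agents t1 LEFT JOIN assoc t2` on agent_id: 5 row(s).
Then INNER JOIN `listings t3` on map_id: keep only rows whose t2.map_id appears in t3.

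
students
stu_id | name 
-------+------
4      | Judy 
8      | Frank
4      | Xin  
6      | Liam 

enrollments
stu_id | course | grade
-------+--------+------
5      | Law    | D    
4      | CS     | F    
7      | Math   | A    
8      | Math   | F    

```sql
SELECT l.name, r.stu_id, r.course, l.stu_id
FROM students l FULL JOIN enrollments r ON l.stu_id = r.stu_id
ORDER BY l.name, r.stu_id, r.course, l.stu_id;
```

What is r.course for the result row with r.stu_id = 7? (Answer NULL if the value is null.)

Math

FULL OUTER JOIN keeps every row from both sides; unmatched rows get NULL for the other side's columns.
Matching on l.stu_id = r.stu_id.
Matched pairs: 3; unmatched l rows kept: 1; unmatched r rows kept: 2.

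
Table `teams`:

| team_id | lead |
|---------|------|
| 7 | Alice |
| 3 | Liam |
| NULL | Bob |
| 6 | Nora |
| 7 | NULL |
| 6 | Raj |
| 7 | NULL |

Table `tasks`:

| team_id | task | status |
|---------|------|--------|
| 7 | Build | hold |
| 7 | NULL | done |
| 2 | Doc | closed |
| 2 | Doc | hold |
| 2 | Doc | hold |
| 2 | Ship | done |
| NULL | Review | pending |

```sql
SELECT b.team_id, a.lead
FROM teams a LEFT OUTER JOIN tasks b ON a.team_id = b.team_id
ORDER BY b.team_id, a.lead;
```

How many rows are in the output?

10

LEFT JOIN keeps every row from `teams`; unmatched rows get NULL for `tasks`'s columns.
Matching on a.team_id = b.team_id. A NULL in a compared column never satisfies the condition.
- a (team_id=7) pairs with 2 row(s) of b.
- a (team_id=3) has no partner → padded with NULL.
- a (team_id=NULL) has no partner → padded with NULL.
- a (team_id=6) has no partner → padded with NULL.
- a (team_id=7) pairs with 2 row(s) of b.
- a (team_id=6) has no partner → padded with NULL.
- a (team_id=7) pairs with 2 row(s) of b.
Total: 6 matched + 4 padded = 10 rows.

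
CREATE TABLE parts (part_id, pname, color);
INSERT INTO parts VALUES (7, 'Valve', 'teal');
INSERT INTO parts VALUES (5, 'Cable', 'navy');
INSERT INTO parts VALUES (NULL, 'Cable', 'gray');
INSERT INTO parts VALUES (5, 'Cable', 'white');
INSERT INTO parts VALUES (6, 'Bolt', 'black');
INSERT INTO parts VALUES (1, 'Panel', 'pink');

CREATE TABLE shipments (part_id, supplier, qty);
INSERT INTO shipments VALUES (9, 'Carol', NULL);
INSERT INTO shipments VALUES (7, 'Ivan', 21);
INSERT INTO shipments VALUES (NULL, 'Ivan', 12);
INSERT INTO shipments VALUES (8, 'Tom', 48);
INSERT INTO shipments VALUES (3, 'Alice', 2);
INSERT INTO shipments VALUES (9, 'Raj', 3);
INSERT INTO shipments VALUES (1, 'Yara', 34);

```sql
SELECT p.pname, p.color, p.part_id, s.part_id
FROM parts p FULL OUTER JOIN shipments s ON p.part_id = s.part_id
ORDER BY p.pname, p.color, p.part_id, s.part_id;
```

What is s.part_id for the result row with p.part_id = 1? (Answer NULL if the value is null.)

1

FULL OUTER JOIN keeps every row from both sides; unmatched rows get NULL for the other side's columns.
Matching on p.part_id = s.part_id. A NULL in a compared column never satisfies the condition.
Matched pairs: 2; unmatched p rows kept: 4; unmatched s rows kept: 5.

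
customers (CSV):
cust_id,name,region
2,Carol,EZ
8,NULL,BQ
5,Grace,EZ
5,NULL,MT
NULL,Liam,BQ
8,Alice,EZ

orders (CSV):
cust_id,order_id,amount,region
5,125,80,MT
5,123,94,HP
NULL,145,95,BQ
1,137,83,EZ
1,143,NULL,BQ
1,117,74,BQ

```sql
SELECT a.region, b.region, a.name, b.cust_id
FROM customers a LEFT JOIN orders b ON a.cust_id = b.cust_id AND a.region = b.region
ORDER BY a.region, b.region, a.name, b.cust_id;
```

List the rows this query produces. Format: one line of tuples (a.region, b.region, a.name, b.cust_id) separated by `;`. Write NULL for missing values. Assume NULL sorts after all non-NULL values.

(BQ, NULL, Liam, NULL); (BQ, NULL, NULL, NULL); (EZ, NULL, Alice, NULL); (EZ, NULL, Carol, NULL); (EZ, NULL, Grace, NULL); (MT, MT, NULL, 5)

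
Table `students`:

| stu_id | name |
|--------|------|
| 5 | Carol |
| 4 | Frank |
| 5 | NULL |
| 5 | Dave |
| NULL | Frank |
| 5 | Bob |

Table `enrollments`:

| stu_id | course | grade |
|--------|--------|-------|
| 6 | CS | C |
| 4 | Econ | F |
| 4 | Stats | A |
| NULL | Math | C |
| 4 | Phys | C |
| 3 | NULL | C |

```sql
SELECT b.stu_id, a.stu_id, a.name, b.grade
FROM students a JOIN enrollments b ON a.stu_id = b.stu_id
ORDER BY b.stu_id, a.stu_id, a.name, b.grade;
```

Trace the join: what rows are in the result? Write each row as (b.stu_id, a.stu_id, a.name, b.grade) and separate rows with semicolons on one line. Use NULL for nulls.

(4, 4, Frank, A); (4, 4, Frank, C); (4, 4, Frank, F)

INNER JOIN keeps only pairs where the ON condition holds.
Matching on a.stu_id = b.stu_id. A NULL in a compared column never satisfies the condition.
Matched pairs: 3.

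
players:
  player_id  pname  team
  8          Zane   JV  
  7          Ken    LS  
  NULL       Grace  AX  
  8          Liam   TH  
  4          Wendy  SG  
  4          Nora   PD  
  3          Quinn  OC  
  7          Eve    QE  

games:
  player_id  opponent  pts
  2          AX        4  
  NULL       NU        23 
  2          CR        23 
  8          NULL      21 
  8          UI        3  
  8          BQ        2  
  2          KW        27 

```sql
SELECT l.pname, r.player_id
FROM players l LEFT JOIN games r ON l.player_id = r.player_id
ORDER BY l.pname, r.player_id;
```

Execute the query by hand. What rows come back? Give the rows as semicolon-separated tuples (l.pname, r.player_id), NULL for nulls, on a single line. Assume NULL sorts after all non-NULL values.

(Eve, NULL); (Grace, NULL); (Ken, NULL); (Liam, 8); (Liam, 8); (Liam, 8); (Nora, NULL); (Quinn, NULL); (Wendy, NULL); (Zane, 8); (Zane, 8); (Zane, 8)

LEFT JOIN keeps every row from `players`; unmatched rows get NULL for `games`'s columns.
Matching on l.player_id = r.player_id. A NULL in a compared column never satisfies the condition.
- player_id=8: 3 matching r row(s), so 3 row(s) emitted.
- player_id=7: no r row matches, row kept with r columns NULL.
- player_id=NULL: no r row matches, row kept with r columns NULL.
- player_id=8: 3 matching r row(s), so 3 row(s) emitted.
- player_id=4: no r row matches, row kept with r columns NULL.
- player_id=4: no r row matches, row kept with r columns NULL.
- player_id=3: no r row matches, row kept with r columns NULL.
- player_id=7: no r row matches, row kept with r columns NULL.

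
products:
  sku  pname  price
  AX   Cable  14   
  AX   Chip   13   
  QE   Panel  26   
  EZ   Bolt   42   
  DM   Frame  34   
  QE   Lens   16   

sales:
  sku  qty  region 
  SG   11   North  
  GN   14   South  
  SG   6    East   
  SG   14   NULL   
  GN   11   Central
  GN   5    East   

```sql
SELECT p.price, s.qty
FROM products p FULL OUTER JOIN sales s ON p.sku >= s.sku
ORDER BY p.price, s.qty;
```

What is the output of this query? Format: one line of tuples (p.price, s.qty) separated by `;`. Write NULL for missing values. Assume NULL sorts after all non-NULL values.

FULL OUTER JOIN keeps every row from both sides; unmatched rows get NULL for the other side's columns.
Matching on p.sku >= s.sku.
Matched pairs: 6; unmatched p rows kept: 4; unmatched s rows kept: 3.

(13, NULL); (14, NULL); (16, 5); (16, 11); (16, 14); (26, 5); (26, 11); (26, 14); (34, NULL); (42, NULL); (NULL, 6); (NULL, 11); (NULL, 14)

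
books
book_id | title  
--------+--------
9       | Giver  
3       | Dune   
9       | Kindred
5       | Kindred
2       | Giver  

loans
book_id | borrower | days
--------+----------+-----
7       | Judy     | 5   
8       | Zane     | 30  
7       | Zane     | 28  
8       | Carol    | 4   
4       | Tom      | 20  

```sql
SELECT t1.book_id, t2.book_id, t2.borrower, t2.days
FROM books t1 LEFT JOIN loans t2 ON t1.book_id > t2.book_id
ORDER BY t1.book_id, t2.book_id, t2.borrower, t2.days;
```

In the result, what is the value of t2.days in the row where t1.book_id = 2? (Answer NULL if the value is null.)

NULL

LEFT JOIN keeps every row from `books`; unmatched rows get NULL for `loans`'s columns.
Matching on t1.book_id > t2.book_id.
- book_id=9: 5 matching t2 row(s), so 5 row(s) emitted.
- book_id=3: no t2 row matches, row kept with t2 columns NULL.
- book_id=9: 5 matching t2 row(s), so 5 row(s) emitted.
- book_id=5: 1 matching t2 row(s), so 1 row(s) emitted.
- book_id=2: no t2 row matches, row kept with t2 columns NULL.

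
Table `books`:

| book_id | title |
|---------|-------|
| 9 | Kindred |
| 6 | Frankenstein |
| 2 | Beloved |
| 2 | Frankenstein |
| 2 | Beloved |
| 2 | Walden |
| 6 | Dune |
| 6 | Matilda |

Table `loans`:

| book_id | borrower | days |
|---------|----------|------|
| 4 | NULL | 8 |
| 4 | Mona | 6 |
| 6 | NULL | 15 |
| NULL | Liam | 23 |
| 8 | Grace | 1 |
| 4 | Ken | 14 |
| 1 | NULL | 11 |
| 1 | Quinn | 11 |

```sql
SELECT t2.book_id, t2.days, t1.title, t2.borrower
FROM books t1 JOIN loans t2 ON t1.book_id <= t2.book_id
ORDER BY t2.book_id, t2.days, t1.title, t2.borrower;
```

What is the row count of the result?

INNER JOIN keeps only pairs where the ON condition holds.
Matching on t1.book_id <= t2.book_id. A NULL in a compared column never satisfies the condition.
- t1 (book_id=9) has no partner → excluded.
- t1 (book_id=6) pairs with 2 row(s) of t2.
- t1 (book_id=2) pairs with 5 row(s) of t2.
- t1 (book_id=2) pairs with 5 row(s) of t2.
- t1 (book_id=2) pairs with 5 row(s) of t2.
- t1 (book_id=2) pairs with 5 row(s) of t2.
- t1 (book_id=6) pairs with 2 row(s) of t2.
- t1 (book_id=6) pairs with 2 row(s) of t2.
Total: 26 rows.

26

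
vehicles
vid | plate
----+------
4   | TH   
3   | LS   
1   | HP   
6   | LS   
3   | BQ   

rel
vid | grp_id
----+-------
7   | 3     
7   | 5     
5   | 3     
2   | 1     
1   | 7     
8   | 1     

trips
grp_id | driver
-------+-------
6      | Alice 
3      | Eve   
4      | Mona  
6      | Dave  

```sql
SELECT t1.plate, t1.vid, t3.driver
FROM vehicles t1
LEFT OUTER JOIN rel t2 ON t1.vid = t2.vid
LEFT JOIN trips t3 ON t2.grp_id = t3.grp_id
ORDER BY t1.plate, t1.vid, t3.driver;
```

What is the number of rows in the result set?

5

Step 1 — t1 LEFT JOIN t2 on vid → 5 row(s).
Then LEFT JOIN `trips t3` on grp_id: each of those 5 rows is kept; rows whose t2.grp_id has no match in t3 get NULL for t3's columns.
Result: 5 row(s).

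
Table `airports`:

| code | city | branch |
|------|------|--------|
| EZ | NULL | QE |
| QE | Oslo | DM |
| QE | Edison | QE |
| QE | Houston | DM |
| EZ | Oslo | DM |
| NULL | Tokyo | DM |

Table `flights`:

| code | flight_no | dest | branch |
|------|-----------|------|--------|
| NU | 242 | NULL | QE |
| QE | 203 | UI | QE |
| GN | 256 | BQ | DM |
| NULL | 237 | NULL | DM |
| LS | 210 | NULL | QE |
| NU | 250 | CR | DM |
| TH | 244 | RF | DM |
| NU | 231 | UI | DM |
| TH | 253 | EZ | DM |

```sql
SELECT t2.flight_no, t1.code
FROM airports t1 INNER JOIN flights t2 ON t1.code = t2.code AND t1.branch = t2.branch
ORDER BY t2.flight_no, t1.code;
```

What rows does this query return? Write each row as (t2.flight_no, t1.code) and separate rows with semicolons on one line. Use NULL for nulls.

(203, QE)

INNER JOIN keeps only pairs where the ON condition holds.
Matching on t1.code = t2.code AND t1.branch = t2.branch. A NULL in a compared column never satisfies the condition.
- code=EZ, branch=QE: no matching t2 row, dropped.
- code=QE, branch=DM: no matching t2 row, dropped.
- code=QE, branch=QE: 1 matching t2 row(s), so 1 row(s) emitted.
- code=QE, branch=DM: no matching t2 row, dropped.
- code=EZ, branch=DM: no matching t2 row, dropped.
- code=NULL, branch=DM: no matching t2 row, dropped.
After projecting and ordering:
t2.flight_no | t1.code
203 | QE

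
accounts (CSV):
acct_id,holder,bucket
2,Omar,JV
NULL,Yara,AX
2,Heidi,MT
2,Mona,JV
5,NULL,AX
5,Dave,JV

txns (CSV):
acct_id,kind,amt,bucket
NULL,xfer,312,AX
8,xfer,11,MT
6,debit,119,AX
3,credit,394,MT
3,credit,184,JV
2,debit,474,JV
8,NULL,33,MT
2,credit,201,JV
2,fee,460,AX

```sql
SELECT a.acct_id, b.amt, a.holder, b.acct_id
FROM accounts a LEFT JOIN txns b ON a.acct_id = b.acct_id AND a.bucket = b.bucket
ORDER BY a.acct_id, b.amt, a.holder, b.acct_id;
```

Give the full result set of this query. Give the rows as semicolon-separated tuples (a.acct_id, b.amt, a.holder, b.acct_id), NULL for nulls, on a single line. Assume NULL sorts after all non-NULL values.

LEFT JOIN keeps every row from `accounts`; unmatched rows get NULL for `txns`'s columns.
Matching on a.acct_id = b.acct_id AND a.bucket = b.bucket. A NULL in a compared column never satisfies the condition.
- acct_id=2, bucket=JV: 2 matching b row(s), so 2 row(s) emitted.
- acct_id=NULL, bucket=AX: no b row matches, row kept with b columns NULL.
- acct_id=2, bucket=MT: no b row matches, row kept with b columns NULL.
- acct_id=2, bucket=JV: 2 matching b row(s), so 2 row(s) emitted.
- acct_id=5, bucket=AX: no b row matches, row kept with b columns NULL.
- acct_id=5, bucket=JV: no b row matches, row kept with b columns NULL.
After projecting and ordering:
a.acct_id | b.amt | a.holder | b.acct_id
2 | 201 | Mona | 2
2 | 201 | Omar | 2
2 | 474 | Mona | 2
2 | 474 | Omar | 2
2 | NULL | Heidi | NULL
5 | NULL | Dave | NULL
5 | NULL | NULL | NULL
NULL | NULL | Yara | NULL

(2, 201, Mona, 2); (2, 201, Omar, 2); (2, 474, Mona, 2); (2, 474, Omar, 2); (2, NULL, Heidi, NULL); (5, NULL, Dave, NULL); (5, NULL, NULL, NULL); (NULL, NULL, Yara, NULL)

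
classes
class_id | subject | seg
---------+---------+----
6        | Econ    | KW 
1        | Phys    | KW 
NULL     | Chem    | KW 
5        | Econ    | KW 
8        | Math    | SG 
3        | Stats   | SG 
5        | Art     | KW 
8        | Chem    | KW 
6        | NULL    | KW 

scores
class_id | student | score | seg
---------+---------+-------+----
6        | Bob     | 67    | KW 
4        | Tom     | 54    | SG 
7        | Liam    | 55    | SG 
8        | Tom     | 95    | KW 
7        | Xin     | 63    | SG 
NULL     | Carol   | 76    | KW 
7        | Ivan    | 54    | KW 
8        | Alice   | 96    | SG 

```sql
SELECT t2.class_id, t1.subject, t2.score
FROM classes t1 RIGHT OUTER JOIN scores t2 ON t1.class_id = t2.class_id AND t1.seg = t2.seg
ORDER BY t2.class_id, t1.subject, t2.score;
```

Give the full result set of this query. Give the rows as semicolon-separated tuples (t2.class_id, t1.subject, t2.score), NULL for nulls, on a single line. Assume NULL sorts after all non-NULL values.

(4, NULL, 54); (6, Econ, 67); (6, NULL, 67); (7, NULL, 54); (7, NULL, 55); (7, NULL, 63); (8, Chem, 95); (8, Math, 96); (NULL, NULL, 76)

RIGHT JOIN keeps every row from `scores`; unmatched rows get NULL for `classes`'s columns.
Matching on t1.class_id = t2.class_id AND t1.seg = t2.seg. A NULL in a compared column never satisfies the condition.
- t1 (class_id=6, seg=KW) pairs with 1 row(s) of t2.
- t1 (class_id=1, seg=KW) has no partner in t2.
- t1 (class_id=NULL, seg=KW) has no partner in t2.
- t1 (class_id=5, seg=KW) has no partner in t2.
- t1 (class_id=8, seg=SG) pairs with 1 row(s) of t2.
- t1 (class_id=3, seg=SG) has no partner in t2.
- t1 (class_id=5, seg=KW) has no partner in t2.
- t1 (class_id=8, seg=KW) pairs with 1 row(s) of t2.
- t1 (class_id=6, seg=KW) pairs with 1 row(s) of t2.
- 5 t2 row(s) had no t1 match → kept, t1 columns NULL.
After projecting and ordering:
t2.class_id | t1.subject | t2.score
4 | NULL | 54
6 | Econ | 67
6 | NULL | 67
7 | NULL | 54
7 | NULL | 55
7 | NULL | 63
8 | Chem | 95
8 | Math | 96
NULL | NULL | 76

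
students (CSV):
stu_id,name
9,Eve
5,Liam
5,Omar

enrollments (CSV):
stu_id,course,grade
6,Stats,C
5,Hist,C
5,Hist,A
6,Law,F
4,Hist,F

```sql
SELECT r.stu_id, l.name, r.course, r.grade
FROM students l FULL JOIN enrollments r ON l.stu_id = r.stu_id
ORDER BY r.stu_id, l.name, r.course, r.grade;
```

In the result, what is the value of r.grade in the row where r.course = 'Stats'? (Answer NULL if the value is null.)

C

FULL OUTER JOIN keeps every row from both sides; unmatched rows get NULL for the other side's columns.
Matching on l.stu_id = r.stu_id.
- l (stu_id=9) has no partner → padded with NULL.
- l (stu_id=5) pairs with 2 row(s) of r.
- l (stu_id=5) pairs with 2 row(s) of r.
- plus 3 unmatched r row(s), each kept with NULL l columns.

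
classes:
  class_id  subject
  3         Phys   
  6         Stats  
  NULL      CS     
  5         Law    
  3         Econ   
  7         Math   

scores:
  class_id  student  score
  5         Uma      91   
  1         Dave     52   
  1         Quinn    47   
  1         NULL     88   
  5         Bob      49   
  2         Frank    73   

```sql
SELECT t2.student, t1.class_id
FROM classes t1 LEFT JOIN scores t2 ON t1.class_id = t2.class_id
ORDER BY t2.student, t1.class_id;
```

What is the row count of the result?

7

LEFT JOIN keeps every row from `classes`; unmatched rows get NULL for `scores`'s columns.
Matching on t1.class_id = t2.class_id. A NULL in a compared column never satisfies the condition.
- t1 row (class_id=3): no match → kept, t2 columns NULL.
- t1 row (class_id=6): no match → kept, t2 columns NULL.
- t1 row (class_id=NULL): no match → kept, t2 columns NULL.
- t1 row (class_id=5): matches 2 t2 row(s) → 2 output row(s).
- t1 row (class_id=3): no match → kept, t2 columns NULL.
- t1 row (class_id=7): no match → kept, t2 columns NULL.
Total: 2 matched + 5 padded = 7 rows.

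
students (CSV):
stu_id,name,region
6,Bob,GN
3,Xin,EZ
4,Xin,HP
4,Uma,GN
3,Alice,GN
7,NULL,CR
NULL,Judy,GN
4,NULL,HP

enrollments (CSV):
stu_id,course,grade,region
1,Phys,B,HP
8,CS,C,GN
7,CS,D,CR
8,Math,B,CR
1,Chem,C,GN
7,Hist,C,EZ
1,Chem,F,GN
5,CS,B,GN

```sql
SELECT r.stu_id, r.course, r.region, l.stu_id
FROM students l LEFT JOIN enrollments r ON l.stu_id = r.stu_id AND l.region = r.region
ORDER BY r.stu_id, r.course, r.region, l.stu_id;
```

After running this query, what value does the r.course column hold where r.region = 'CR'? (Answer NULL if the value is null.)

CS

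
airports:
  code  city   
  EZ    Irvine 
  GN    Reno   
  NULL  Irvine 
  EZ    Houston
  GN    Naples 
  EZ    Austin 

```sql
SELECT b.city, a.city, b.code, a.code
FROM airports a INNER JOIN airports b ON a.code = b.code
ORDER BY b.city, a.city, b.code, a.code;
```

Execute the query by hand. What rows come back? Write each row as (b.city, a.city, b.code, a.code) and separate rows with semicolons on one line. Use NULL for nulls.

(Austin, Austin, EZ, EZ); (Austin, Houston, EZ, EZ); (Austin, Irvine, EZ, EZ); (Houston, Austin, EZ, EZ); (Houston, Houston, EZ, EZ); (Houston, Irvine, EZ, EZ); (Irvine, Austin, EZ, EZ); (Irvine, Houston, EZ, EZ); (Irvine, Irvine, EZ, EZ); (Naples, Naples, GN, GN); (Naples, Reno, GN, GN); (Reno, Naples, GN, GN); (Reno, Reno, GN, GN)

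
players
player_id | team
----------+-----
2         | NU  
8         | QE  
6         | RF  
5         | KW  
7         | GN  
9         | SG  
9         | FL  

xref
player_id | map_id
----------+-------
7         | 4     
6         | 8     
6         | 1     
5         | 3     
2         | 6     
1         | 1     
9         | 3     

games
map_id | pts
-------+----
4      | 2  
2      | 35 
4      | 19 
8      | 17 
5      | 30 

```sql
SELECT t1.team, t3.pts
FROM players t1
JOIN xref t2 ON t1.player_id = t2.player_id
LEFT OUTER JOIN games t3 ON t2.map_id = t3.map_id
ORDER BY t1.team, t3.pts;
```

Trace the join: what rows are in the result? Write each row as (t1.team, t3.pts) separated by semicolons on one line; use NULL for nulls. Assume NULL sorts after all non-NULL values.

(FL, NULL); (GN, 2); (GN, 19); (KW, NULL); (NU, NULL); (RF, 17); (RF, NULL); (SG, NULL)

Evaluate left to right. First `players t1 INNER JOIN xref t2` on player_id: 7 row(s).
Then LEFT JOIN `games t3` on map_id: each of those 7 rows is kept; rows whose t2.map_id has no match in t3 get NULL for t3's columns.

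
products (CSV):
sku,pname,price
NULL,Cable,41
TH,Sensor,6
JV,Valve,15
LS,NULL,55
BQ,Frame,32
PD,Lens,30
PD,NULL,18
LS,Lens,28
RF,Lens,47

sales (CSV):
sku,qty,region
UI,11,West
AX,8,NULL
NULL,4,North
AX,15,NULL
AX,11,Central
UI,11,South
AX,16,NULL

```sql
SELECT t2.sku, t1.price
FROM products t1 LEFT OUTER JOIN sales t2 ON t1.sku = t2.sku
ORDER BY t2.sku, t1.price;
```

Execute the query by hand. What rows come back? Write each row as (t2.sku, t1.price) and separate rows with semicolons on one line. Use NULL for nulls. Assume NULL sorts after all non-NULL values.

(NULL, 6); (NULL, 15); (NULL, 18); (NULL, 28); (NULL, 30); (NULL, 32); (NULL, 41); (NULL, 47); (NULL, 55)

LEFT JOIN keeps every row from `products`; unmatched rows get NULL for `sales`'s columns.
Matching on t1.sku = t2.sku. A NULL in a compared column never satisfies the condition.
- t1 row (sku=NULL): no match → kept, t2 columns NULL.
- t1 row (sku=TH): no match → kept, t2 columns NULL.
- t1 row (sku=JV): no match → kept, t2 columns NULL.
- t1 row (sku=LS): no match → kept, t2 columns NULL.
- t1 row (sku=BQ): no match → kept, t2 columns NULL.
- t1 row (sku=PD): no match → kept, t2 columns NULL.
- t1 row (sku=PD): no match → kept, t2 columns NULL.
- t1 row (sku=LS): no match → kept, t2 columns NULL.
- t1 row (sku=RF): no match → kept, t2 columns NULL.
After projecting and ordering:
t2.sku | t1.price
NULL | 6
NULL | 15
NULL | 18
NULL | 28
NULL | 30
NULL | 32
NULL | 41
NULL | 47
NULL | 55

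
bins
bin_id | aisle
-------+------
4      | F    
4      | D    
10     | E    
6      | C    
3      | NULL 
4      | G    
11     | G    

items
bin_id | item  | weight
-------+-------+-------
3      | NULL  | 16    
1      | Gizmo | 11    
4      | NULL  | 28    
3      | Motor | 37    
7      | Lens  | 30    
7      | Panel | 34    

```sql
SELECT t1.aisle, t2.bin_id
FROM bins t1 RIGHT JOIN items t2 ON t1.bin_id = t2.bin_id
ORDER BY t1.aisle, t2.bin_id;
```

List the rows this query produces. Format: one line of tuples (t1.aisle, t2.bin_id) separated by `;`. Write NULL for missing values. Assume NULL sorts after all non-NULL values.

(D, 4); (F, 4); (G, 4); (NULL, 1); (NULL, 3); (NULL, 3); (NULL, 7); (NULL, 7)

RIGHT JOIN keeps every row from `items`; unmatched rows get NULL for `bins`'s columns.
Matching on t1.bin_id = t2.bin_id.
- bin_id=4: 1 matching t2 row(s), so 1 row(s) emitted.
- bin_id=4: 1 matching t2 row(s), so 1 row(s) emitted.
- bin_id=10: no matching t2 row.
- bin_id=6: no matching t2 row.
- bin_id=3: 2 matching t2 row(s), so 2 row(s) emitted.
- bin_id=4: 1 matching t2 row(s), so 1 row(s) emitted.
- bin_id=11: no matching t2 row.
- 3 row(s) from t2 found no t1 partner → padded with NULL.
After projecting and ordering:
t1.aisle | t2.bin_id
D | 4
F | 4
G | 4
NULL | 1
NULL | 3
NULL | 3
NULL | 7
NULL | 7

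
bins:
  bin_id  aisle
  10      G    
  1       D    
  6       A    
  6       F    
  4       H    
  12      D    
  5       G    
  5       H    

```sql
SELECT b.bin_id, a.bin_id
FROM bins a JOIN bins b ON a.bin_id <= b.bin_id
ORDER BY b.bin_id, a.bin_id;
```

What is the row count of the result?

38

INNER JOIN keeps only pairs where the ON condition holds.
Matching on a.bin_id <= b.bin_id.
- a (bin_id=10) pairs with 2 row(s) of b.
- a (bin_id=1) pairs with 8 row(s) of b.
- a (bin_id=6) pairs with 4 row(s) of b.
- a (bin_id=6) pairs with 4 row(s) of b.
- a (bin_id=4) pairs with 7 row(s) of b.
- a (bin_id=12) pairs with 1 row(s) of b.
- a (bin_id=5) pairs with 6 row(s) of b.
- a (bin_id=5) pairs with 6 row(s) of b.
Total: 38 rows.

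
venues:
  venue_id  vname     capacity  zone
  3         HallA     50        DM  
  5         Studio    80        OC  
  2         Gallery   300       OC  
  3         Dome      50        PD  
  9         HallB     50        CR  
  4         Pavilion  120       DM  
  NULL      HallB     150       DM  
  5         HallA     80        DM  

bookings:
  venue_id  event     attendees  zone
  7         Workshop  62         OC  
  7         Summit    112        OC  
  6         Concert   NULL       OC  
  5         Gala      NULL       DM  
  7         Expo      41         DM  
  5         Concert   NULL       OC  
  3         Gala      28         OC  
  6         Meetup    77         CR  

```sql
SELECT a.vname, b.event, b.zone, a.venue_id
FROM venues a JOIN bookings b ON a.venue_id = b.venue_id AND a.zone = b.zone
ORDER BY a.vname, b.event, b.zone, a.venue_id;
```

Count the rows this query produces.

2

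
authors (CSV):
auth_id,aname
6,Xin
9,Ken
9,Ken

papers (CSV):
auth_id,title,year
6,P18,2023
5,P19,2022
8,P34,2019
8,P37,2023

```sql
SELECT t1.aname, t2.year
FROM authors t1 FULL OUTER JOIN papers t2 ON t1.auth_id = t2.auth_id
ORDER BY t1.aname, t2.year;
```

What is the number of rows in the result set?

6

FULL OUTER JOIN keeps every row from both sides; unmatched rows get NULL for the other side's columns.
Matching on t1.auth_id = t2.auth_id.
Matched pairs: 1; unmatched t1 rows kept: 2; unmatched t2 rows kept: 3.
Total: 1 matched + 5 padded = 6 rows.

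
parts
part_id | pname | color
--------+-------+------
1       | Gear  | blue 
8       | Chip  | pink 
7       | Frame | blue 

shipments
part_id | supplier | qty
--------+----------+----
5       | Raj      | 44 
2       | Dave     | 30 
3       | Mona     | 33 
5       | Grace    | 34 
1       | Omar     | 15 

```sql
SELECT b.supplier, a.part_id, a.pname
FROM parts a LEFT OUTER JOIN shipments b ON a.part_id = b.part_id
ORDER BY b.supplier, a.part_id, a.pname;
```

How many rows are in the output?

LEFT JOIN keeps every row from `parts`; unmatched rows get NULL for `shipments`'s columns.
Matching on a.part_id = b.part_id.
- a row (part_id=1): matches 1 b row(s) → 1 output row(s).
- a row (part_id=8): no match → kept, b columns NULL.
- a row (part_id=7): no match → kept, b columns NULL.
Total: 1 matched + 2 padded = 3 rows.

3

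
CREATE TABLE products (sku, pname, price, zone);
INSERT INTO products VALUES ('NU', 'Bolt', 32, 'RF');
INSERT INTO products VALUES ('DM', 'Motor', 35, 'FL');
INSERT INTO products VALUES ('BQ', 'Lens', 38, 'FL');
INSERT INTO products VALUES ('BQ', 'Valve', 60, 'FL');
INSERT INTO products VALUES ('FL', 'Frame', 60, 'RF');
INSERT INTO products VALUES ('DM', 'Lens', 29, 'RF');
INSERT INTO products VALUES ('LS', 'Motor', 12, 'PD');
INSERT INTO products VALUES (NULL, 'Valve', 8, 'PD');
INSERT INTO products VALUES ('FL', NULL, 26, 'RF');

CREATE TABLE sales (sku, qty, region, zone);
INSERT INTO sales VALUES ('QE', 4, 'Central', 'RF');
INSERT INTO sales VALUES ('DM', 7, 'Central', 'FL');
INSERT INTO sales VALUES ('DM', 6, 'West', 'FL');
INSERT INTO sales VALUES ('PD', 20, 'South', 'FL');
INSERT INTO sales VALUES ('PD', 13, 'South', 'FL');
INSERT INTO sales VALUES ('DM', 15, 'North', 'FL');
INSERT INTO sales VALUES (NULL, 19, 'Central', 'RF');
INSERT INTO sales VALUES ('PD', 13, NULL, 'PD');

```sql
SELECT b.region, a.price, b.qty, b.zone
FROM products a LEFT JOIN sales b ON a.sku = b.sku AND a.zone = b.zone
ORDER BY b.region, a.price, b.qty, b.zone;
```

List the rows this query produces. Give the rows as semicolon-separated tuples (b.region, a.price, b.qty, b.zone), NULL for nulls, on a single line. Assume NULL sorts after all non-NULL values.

(Central, 35, 7, FL); (North, 35, 15, FL); (West, 35, 6, FL); (NULL, 8, NULL, NULL); (NULL, 12, NULL, NULL); (NULL, 26, NULL, NULL); (NULL, 29, NULL, NULL); (NULL, 32, NULL, NULL); (NULL, 38, NULL, NULL); (NULL, 60, NULL, NULL); (NULL, 60, NULL, NULL)

LEFT JOIN keeps every row from `products`; unmatched rows get NULL for `sales`'s columns.
Matching on a.sku = b.sku AND a.zone = b.zone. A NULL in a compared column never satisfies the condition.
Matched pairs: 3; unmatched a rows kept: 8.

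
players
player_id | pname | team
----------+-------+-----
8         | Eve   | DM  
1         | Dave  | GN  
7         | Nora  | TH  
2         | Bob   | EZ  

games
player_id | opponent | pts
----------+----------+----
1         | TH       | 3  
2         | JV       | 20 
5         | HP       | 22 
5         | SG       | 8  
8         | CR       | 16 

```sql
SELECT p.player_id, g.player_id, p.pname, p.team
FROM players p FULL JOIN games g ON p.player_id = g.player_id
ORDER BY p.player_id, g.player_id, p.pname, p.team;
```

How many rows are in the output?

FULL OUTER JOIN keeps every row from both sides; unmatched rows get NULL for the other side's columns.
Matching on p.player_id = g.player_id.
- p[0] player_id=8 → 1 match(es) in g → 1 row(s).
- p[1] player_id=1 → 1 match(es) in g → 1 row(s).
- p[2] player_id=7 → no match; kept with NULLs on the g side.
- p[3] player_id=2 → 1 match(es) in g → 1 row(s).
- 2 row(s) from g found no p partner → padded with NULL.
Total: 3 matched + 3 padded = 6 rows.

6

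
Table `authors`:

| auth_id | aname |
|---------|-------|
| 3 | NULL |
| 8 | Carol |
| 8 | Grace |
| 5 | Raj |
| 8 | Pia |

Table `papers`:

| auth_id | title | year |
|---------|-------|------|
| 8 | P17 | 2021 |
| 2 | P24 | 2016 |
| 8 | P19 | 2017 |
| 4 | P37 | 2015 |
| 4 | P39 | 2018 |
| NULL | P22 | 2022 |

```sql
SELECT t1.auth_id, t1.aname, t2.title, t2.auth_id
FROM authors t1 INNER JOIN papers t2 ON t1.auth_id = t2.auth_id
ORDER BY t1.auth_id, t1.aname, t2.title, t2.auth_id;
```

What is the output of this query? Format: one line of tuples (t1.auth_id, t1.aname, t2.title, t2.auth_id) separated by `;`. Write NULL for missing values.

INNER JOIN keeps only pairs where the ON condition holds.
Matching on t1.auth_id = t2.auth_id. A NULL in a compared column never satisfies the condition.
- auth_id=3: no matching t2 row, dropped.
- auth_id=8: 2 matching t2 row(s), so 2 row(s) emitted.
- auth_id=8: 2 matching t2 row(s), so 2 row(s) emitted.
- auth_id=5: no matching t2 row, dropped.
- auth_id=8: 2 matching t2 row(s), so 2 row(s) emitted.
After projecting and ordering:
t1.auth_id | t1.aname | t2.title | t2.auth_id
8 | Carol | P17 | 8
8 | Carol | P19 | 8
8 | Grace | P17 | 8
8 | Grace | P19 | 8
8 | Pia | P17 | 8
8 | Pia | P19 | 8

(8, Carol, P17, 8); (8, Carol, P19, 8); (8, Grace, P17, 8); (8, Grace, P19, 8); (8, Pia, P17, 8); (8, Pia, P19, 8)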